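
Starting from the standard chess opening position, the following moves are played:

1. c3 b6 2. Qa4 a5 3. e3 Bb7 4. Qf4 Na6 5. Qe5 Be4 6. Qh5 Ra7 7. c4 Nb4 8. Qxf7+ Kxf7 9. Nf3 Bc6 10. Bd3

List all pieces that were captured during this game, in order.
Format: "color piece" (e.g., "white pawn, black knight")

Tracking captures:
  Qxf7+: captured black pawn
  Kxf7: captured white queen

black pawn, white queen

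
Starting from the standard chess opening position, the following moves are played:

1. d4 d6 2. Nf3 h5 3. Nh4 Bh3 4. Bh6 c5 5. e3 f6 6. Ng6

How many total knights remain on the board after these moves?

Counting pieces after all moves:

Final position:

  a b c d e f g h
  ─────────────────
8│♜ ♞ · ♛ ♚ ♝ ♞ ♜│8
7│♟ ♟ · · ♟ · ♟ ·│7
6│· · · ♟ · ♟ ♘ ♗│6
5│· · ♟ · · · · ♟│5
4│· · · ♙ · · · ·│4
3│· · · · ♙ · · ♝│3
2│♙ ♙ ♙ · · ♙ ♙ ♙│2
1│♖ ♘ · ♕ ♔ ♗ · ♖│1
  ─────────────────
  a b c d e f g h


4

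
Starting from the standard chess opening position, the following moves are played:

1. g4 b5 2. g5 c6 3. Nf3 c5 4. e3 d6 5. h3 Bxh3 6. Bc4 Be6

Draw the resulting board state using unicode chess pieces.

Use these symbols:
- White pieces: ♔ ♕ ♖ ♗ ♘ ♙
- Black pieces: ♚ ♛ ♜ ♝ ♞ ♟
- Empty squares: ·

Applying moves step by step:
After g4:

♜ ♞ ♝ ♛ ♚ ♝ ♞ ♜
♟ ♟ ♟ ♟ ♟ ♟ ♟ ♟
· · · · · · · ·
· · · · · · · ·
· · · · · · ♙ ·
· · · · · · · ·
♙ ♙ ♙ ♙ ♙ ♙ · ♙
♖ ♘ ♗ ♕ ♔ ♗ ♘ ♖


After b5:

♜ ♞ ♝ ♛ ♚ ♝ ♞ ♜
♟ · ♟ ♟ ♟ ♟ ♟ ♟
· · · · · · · ·
· ♟ · · · · · ·
· · · · · · ♙ ·
· · · · · · · ·
♙ ♙ ♙ ♙ ♙ ♙ · ♙
♖ ♘ ♗ ♕ ♔ ♗ ♘ ♖


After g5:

♜ ♞ ♝ ♛ ♚ ♝ ♞ ♜
♟ · ♟ ♟ ♟ ♟ ♟ ♟
· · · · · · · ·
· ♟ · · · · ♙ ·
· · · · · · · ·
· · · · · · · ·
♙ ♙ ♙ ♙ ♙ ♙ · ♙
♖ ♘ ♗ ♕ ♔ ♗ ♘ ♖


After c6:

♜ ♞ ♝ ♛ ♚ ♝ ♞ ♜
♟ · · ♟ ♟ ♟ ♟ ♟
· · ♟ · · · · ·
· ♟ · · · · ♙ ·
· · · · · · · ·
· · · · · · · ·
♙ ♙ ♙ ♙ ♙ ♙ · ♙
♖ ♘ ♗ ♕ ♔ ♗ ♘ ♖


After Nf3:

♜ ♞ ♝ ♛ ♚ ♝ ♞ ♜
♟ · · ♟ ♟ ♟ ♟ ♟
· · ♟ · · · · ·
· ♟ · · · · ♙ ·
· · · · · · · ·
· · · · · ♘ · ·
♙ ♙ ♙ ♙ ♙ ♙ · ♙
♖ ♘ ♗ ♕ ♔ ♗ · ♖


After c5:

♜ ♞ ♝ ♛ ♚ ♝ ♞ ♜
♟ · · ♟ ♟ ♟ ♟ ♟
· · · · · · · ·
· ♟ ♟ · · · ♙ ·
· · · · · · · ·
· · · · · ♘ · ·
♙ ♙ ♙ ♙ ♙ ♙ · ♙
♖ ♘ ♗ ♕ ♔ ♗ · ♖


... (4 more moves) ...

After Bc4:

♜ ♞ · ♛ ♚ ♝ ♞ ♜
♟ · · · ♟ ♟ ♟ ♟
· · · ♟ · · · ·
· ♟ ♟ · · · ♙ ·
· · ♗ · · · · ·
· · · · ♙ ♘ · ♝
♙ ♙ ♙ ♙ · ♙ · ·
♖ ♘ ♗ ♕ ♔ · · ♖


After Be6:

♜ ♞ · ♛ ♚ ♝ ♞ ♜
♟ · · · ♟ ♟ ♟ ♟
· · · ♟ ♝ · · ·
· ♟ ♟ · · · ♙ ·
· · ♗ · · · · ·
· · · · ♙ ♘ · ·
♙ ♙ ♙ ♙ · ♙ · ·
♖ ♘ ♗ ♕ ♔ · · ♖



  a b c d e f g h
  ─────────────────
8│♜ ♞ · ♛ ♚ ♝ ♞ ♜│8
7│♟ · · · ♟ ♟ ♟ ♟│7
6│· · · ♟ ♝ · · ·│6
5│· ♟ ♟ · · · ♙ ·│5
4│· · ♗ · · · · ·│4
3│· · · · ♙ ♘ · ·│3
2│♙ ♙ ♙ ♙ · ♙ · ·│2
1│♖ ♘ ♗ ♕ ♔ · · ♖│1
  ─────────────────
  a b c d e f g h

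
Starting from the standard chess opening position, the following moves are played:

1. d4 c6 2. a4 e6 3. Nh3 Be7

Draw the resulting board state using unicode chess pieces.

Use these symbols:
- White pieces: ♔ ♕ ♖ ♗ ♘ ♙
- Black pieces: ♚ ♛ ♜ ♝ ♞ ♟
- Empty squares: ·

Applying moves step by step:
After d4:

♜ ♞ ♝ ♛ ♚ ♝ ♞ ♜
♟ ♟ ♟ ♟ ♟ ♟ ♟ ♟
· · · · · · · ·
· · · · · · · ·
· · · ♙ · · · ·
· · · · · · · ·
♙ ♙ ♙ · ♙ ♙ ♙ ♙
♖ ♘ ♗ ♕ ♔ ♗ ♘ ♖


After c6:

♜ ♞ ♝ ♛ ♚ ♝ ♞ ♜
♟ ♟ · ♟ ♟ ♟ ♟ ♟
· · ♟ · · · · ·
· · · · · · · ·
· · · ♙ · · · ·
· · · · · · · ·
♙ ♙ ♙ · ♙ ♙ ♙ ♙
♖ ♘ ♗ ♕ ♔ ♗ ♘ ♖


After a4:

♜ ♞ ♝ ♛ ♚ ♝ ♞ ♜
♟ ♟ · ♟ ♟ ♟ ♟ ♟
· · ♟ · · · · ·
· · · · · · · ·
♙ · · ♙ · · · ·
· · · · · · · ·
· ♙ ♙ · ♙ ♙ ♙ ♙
♖ ♘ ♗ ♕ ♔ ♗ ♘ ♖


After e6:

♜ ♞ ♝ ♛ ♚ ♝ ♞ ♜
♟ ♟ · ♟ · ♟ ♟ ♟
· · ♟ · ♟ · · ·
· · · · · · · ·
♙ · · ♙ · · · ·
· · · · · · · ·
· ♙ ♙ · ♙ ♙ ♙ ♙
♖ ♘ ♗ ♕ ♔ ♗ ♘ ♖


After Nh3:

♜ ♞ ♝ ♛ ♚ ♝ ♞ ♜
♟ ♟ · ♟ · ♟ ♟ ♟
· · ♟ · ♟ · · ·
· · · · · · · ·
♙ · · ♙ · · · ·
· · · · · · · ♘
· ♙ ♙ · ♙ ♙ ♙ ♙
♖ ♘ ♗ ♕ ♔ ♗ · ♖


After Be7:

♜ ♞ ♝ ♛ ♚ · ♞ ♜
♟ ♟ · ♟ ♝ ♟ ♟ ♟
· · ♟ · ♟ · · ·
· · · · · · · ·
♙ · · ♙ · · · ·
· · · · · · · ♘
· ♙ ♙ · ♙ ♙ ♙ ♙
♖ ♘ ♗ ♕ ♔ ♗ · ♖



  a b c d e f g h
  ─────────────────
8│♜ ♞ ♝ ♛ ♚ · ♞ ♜│8
7│♟ ♟ · ♟ ♝ ♟ ♟ ♟│7
6│· · ♟ · ♟ · · ·│6
5│· · · · · · · ·│5
4│♙ · · ♙ · · · ·│4
3│· · · · · · · ♘│3
2│· ♙ ♙ · ♙ ♙ ♙ ♙│2
1│♖ ♘ ♗ ♕ ♔ ♗ · ♖│1
  ─────────────────
  a b c d e f g h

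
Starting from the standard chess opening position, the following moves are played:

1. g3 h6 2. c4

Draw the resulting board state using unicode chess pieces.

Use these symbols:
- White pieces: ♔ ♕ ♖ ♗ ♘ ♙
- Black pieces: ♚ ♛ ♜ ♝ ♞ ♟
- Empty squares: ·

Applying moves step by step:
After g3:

♜ ♞ ♝ ♛ ♚ ♝ ♞ ♜
♟ ♟ ♟ ♟ ♟ ♟ ♟ ♟
· · · · · · · ·
· · · · · · · ·
· · · · · · · ·
· · · · · · ♙ ·
♙ ♙ ♙ ♙ ♙ ♙ · ♙
♖ ♘ ♗ ♕ ♔ ♗ ♘ ♖


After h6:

♜ ♞ ♝ ♛ ♚ ♝ ♞ ♜
♟ ♟ ♟ ♟ ♟ ♟ ♟ ·
· · · · · · · ♟
· · · · · · · ·
· · · · · · · ·
· · · · · · ♙ ·
♙ ♙ ♙ ♙ ♙ ♙ · ♙
♖ ♘ ♗ ♕ ♔ ♗ ♘ ♖


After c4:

♜ ♞ ♝ ♛ ♚ ♝ ♞ ♜
♟ ♟ ♟ ♟ ♟ ♟ ♟ ·
· · · · · · · ♟
· · · · · · · ·
· · ♙ · · · · ·
· · · · · · ♙ ·
♙ ♙ · ♙ ♙ ♙ · ♙
♖ ♘ ♗ ♕ ♔ ♗ ♘ ♖



  a b c d e f g h
  ─────────────────
8│♜ ♞ ♝ ♛ ♚ ♝ ♞ ♜│8
7│♟ ♟ ♟ ♟ ♟ ♟ ♟ ·│7
6│· · · · · · · ♟│6
5│· · · · · · · ·│5
4│· · ♙ · · · · ·│4
3│· · · · · · ♙ ·│3
2│♙ ♙ · ♙ ♙ ♙ · ♙│2
1│♖ ♘ ♗ ♕ ♔ ♗ ♘ ♖│1
  ─────────────────
  a b c d e f g h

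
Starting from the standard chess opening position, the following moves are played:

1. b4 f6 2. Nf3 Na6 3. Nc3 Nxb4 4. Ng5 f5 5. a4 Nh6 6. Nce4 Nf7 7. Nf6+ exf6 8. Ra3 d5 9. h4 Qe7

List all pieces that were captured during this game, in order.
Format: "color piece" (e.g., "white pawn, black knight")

Tracking captures:
  Nxb4: captured white pawn
  exf6: captured white knight

white pawn, white knight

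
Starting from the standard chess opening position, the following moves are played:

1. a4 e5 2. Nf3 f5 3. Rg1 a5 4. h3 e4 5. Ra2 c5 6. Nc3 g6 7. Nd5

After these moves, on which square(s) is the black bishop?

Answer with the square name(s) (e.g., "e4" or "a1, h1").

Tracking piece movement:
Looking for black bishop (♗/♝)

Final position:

  a b c d e f g h
  ─────────────────
8│♜ ♞ ♝ ♛ ♚ ♝ ♞ ♜│8
7│· ♟ · ♟ · · · ♟│7
6│· · · · · · ♟ ·│6
5│♟ · ♟ ♘ · ♟ · ·│5
4│♙ · · · ♟ · · ·│4
3│· · · · · ♘ · ♙│3
2│♖ ♙ ♙ ♙ ♙ ♙ ♙ ·│2
1│· · ♗ ♕ ♔ ♗ ♖ ·│1
  ─────────────────
  a b c d e f g h


c8, f8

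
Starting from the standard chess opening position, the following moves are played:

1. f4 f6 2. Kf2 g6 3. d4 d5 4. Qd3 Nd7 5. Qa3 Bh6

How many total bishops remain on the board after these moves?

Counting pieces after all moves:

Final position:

  a b c d e f g h
  ─────────────────
8│♜ · ♝ ♛ ♚ · ♞ ♜│8
7│♟ ♟ ♟ ♞ ♟ · · ♟│7
6│· · · · · ♟ ♟ ♝│6
5│· · · ♟ · · · ·│5
4│· · · ♙ · ♙ · ·│4
3│♕ · · · · · · ·│3
2│♙ ♙ ♙ · ♙ ♔ ♙ ♙│2
1│♖ ♘ ♗ · · ♗ ♘ ♖│1
  ─────────────────
  a b c d e f g h


4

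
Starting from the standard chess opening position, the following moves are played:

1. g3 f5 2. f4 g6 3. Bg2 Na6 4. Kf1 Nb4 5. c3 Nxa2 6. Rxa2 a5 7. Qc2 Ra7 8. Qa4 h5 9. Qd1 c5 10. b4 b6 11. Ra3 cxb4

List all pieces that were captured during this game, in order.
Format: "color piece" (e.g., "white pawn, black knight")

Tracking captures:
  Nxa2: captured white pawn
  Rxa2: captured black knight
  cxb4: captured white pawn

white pawn, black knight, white pawn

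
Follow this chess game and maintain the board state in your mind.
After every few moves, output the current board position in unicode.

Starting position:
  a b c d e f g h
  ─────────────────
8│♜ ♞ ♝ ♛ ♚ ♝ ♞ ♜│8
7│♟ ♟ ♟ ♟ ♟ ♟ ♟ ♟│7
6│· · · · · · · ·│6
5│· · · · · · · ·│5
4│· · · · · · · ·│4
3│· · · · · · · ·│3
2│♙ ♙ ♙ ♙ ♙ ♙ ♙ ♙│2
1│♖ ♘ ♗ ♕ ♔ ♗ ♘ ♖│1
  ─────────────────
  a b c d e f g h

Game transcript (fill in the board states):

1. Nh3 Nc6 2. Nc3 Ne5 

  a b c d e f g h
  ─────────────────
8│♜ · ♝ ♛ ♚ ♝ ♞ ♜│8
7│♟ ♟ ♟ ♟ ♟ ♟ ♟ ♟│7
6│· · · · · · · ·│6
5│· · · · ♞ · · ·│5
4│· · · · · · · ·│4
3│· · ♘ · · · · ♘│3
2│♙ ♙ ♙ ♙ ♙ ♙ ♙ ♙│2
1│♖ · ♗ ♕ ♔ ♗ · ♖│1
  ─────────────────
  a b c d e f g h

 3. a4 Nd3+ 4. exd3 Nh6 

  a b c d e f g h
  ─────────────────
8│♜ · ♝ ♛ ♚ ♝ · ♜│8
7│♟ ♟ ♟ ♟ ♟ ♟ ♟ ♟│7
6│· · · · · · · ♞│6
5│· · · · · · · ·│5
4│♙ · · · · · · ·│4
3│· · ♘ ♙ · · · ♘│3
2│· ♙ ♙ ♙ · ♙ ♙ ♙│2
1│♖ · ♗ ♕ ♔ ♗ · ♖│1
  ─────────────────
  a b c d e f g h

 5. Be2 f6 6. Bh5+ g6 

  a b c d e f g h
  ─────────────────
8│♜ · ♝ ♛ ♚ ♝ · ♜│8
7│♟ ♟ ♟ ♟ ♟ · · ♟│7
6│· · · · · ♟ ♟ ♞│6
5│· · · · · · · ♗│5
4│♙ · · · · · · ·│4
3│· · ♘ ♙ · · · ♘│3
2│· ♙ ♙ ♙ · ♙ ♙ ♙│2
1│♖ · ♗ ♕ ♔ · · ♖│1
  ─────────────────
  a b c d e f g h

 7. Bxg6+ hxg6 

  a b c d e f g h
  ─────────────────
8│♜ · ♝ ♛ ♚ ♝ · ♜│8
7│♟ ♟ ♟ ♟ ♟ · · ·│7
6│· · · · · ♟ ♟ ♞│6
5│· · · · · · · ·│5
4│♙ · · · · · · ·│4
3│· · ♘ ♙ · · · ♘│3
2│· ♙ ♙ ♙ · ♙ ♙ ♙│2
1│♖ · ♗ ♕ ♔ · · ♖│1
  ─────────────────
  a b c d e f g h


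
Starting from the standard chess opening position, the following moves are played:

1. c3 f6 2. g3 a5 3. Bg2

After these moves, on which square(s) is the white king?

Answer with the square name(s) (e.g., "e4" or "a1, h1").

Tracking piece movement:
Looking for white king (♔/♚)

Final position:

  a b c d e f g h
  ─────────────────
8│♜ ♞ ♝ ♛ ♚ ♝ ♞ ♜│8
7│· ♟ ♟ ♟ ♟ · ♟ ♟│7
6│· · · · · ♟ · ·│6
5│♟ · · · · · · ·│5
4│· · · · · · · ·│4
3│· · ♙ · · · ♙ ·│3
2│♙ ♙ · ♙ ♙ ♙ ♗ ♙│2
1│♖ ♘ ♗ ♕ ♔ · ♘ ♖│1
  ─────────────────
  a b c d e f g h


e1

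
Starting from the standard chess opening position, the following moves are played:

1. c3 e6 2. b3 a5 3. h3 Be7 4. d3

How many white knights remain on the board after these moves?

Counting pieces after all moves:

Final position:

  a b c d e f g h
  ─────────────────
8│♜ ♞ ♝ ♛ ♚ · ♞ ♜│8
7│· ♟ ♟ ♟ ♝ ♟ ♟ ♟│7
6│· · · · ♟ · · ·│6
5│♟ · · · · · · ·│5
4│· · · · · · · ·│4
3│· ♙ ♙ ♙ · · · ♙│3
2│♙ · · · ♙ ♙ ♙ ·│2
1│♖ ♘ ♗ ♕ ♔ ♗ ♘ ♖│1
  ─────────────────
  a b c d e f g h


2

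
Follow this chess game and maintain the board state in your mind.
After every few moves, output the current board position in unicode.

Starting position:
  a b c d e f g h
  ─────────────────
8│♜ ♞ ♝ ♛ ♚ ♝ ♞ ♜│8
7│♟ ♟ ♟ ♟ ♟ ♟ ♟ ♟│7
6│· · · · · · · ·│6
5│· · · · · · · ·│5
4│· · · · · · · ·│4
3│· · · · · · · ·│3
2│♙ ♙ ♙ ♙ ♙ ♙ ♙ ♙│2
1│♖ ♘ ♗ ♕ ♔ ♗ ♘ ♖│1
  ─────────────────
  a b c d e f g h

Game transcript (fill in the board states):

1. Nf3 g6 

  a b c d e f g h
  ─────────────────
8│♜ ♞ ♝ ♛ ♚ ♝ ♞ ♜│8
7│♟ ♟ ♟ ♟ ♟ ♟ · ♟│7
6│· · · · · · ♟ ·│6
5│· · · · · · · ·│5
4│· · · · · · · ·│4
3│· · · · · ♘ · ·│3
2│♙ ♙ ♙ ♙ ♙ ♙ ♙ ♙│2
1│♖ ♘ ♗ ♕ ♔ ♗ · ♖│1
  ─────────────────
  a b c d e f g h

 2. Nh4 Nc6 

  a b c d e f g h
  ─────────────────
8│♜ · ♝ ♛ ♚ ♝ ♞ ♜│8
7│♟ ♟ ♟ ♟ ♟ ♟ · ♟│7
6│· · ♞ · · · ♟ ·│6
5│· · · · · · · ·│5
4│· · · · · · · ♘│4
3│· · · · · · · ·│3
2│♙ ♙ ♙ ♙ ♙ ♙ ♙ ♙│2
1│♖ ♘ ♗ ♕ ♔ ♗ · ♖│1
  ─────────────────
  a b c d e f g h

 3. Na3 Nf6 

  a b c d e f g h
  ─────────────────
8│♜ · ♝ ♛ ♚ ♝ · ♜│8
7│♟ ♟ ♟ ♟ ♟ ♟ · ♟│7
6│· · ♞ · · ♞ ♟ ·│6
5│· · · · · · · ·│5
4│· · · · · · · ♘│4
3│♘ · · · · · · ·│3
2│♙ ♙ ♙ ♙ ♙ ♙ ♙ ♙│2
1│♖ · ♗ ♕ ♔ ♗ · ♖│1
  ─────────────────
  a b c d e f g h

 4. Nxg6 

  a b c d e f g h
  ─────────────────
8│♜ · ♝ ♛ ♚ ♝ · ♜│8
7│♟ ♟ ♟ ♟ ♟ ♟ · ♟│7
6│· · ♞ · · ♞ ♘ ·│6
5│· · · · · · · ·│5
4│· · · · · · · ·│4
3│♘ · · · · · · ·│3
2│♙ ♙ ♙ ♙ ♙ ♙ ♙ ♙│2
1│♖ · ♗ ♕ ♔ ♗ · ♖│1
  ─────────────────
  a b c d e f g h


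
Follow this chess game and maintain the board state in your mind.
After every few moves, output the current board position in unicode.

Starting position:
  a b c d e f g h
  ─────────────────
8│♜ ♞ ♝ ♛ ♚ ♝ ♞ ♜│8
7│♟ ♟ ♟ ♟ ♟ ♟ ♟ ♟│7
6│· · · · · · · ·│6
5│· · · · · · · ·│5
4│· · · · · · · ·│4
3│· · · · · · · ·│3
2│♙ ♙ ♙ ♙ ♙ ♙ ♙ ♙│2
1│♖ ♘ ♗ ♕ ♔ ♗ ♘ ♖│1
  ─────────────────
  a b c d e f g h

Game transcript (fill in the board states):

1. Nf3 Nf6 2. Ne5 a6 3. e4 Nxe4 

  a b c d e f g h
  ─────────────────
8│♜ ♞ ♝ ♛ ♚ ♝ · ♜│8
7│· ♟ ♟ ♟ ♟ ♟ ♟ ♟│7
6│♟ · · · · · · ·│6
5│· · · · ♘ · · ·│5
4│· · · · ♞ · · ·│4
3│· · · · · · · ·│3
2│♙ ♙ ♙ ♙ · ♙ ♙ ♙│2
1│♖ ♘ ♗ ♕ ♔ ♗ · ♖│1
  ─────────────────
  a b c d e f g h

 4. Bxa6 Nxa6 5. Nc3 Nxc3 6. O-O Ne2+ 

  a b c d e f g h
  ─────────────────
8│♜ · ♝ ♛ ♚ ♝ · ♜│8
7│· ♟ ♟ ♟ ♟ ♟ ♟ ♟│7
6│♞ · · · · · · ·│6
5│· · · · ♘ · · ·│5
4│· · · · · · · ·│4
3│· · · · · · · ·│3
2│♙ ♙ ♙ ♙ ♞ ♙ ♙ ♙│2
1│♖ · ♗ ♕ · ♖ ♔ ·│1
  ─────────────────
  a b c d e f g h

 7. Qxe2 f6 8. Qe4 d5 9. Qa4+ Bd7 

  a b c d e f g h
  ─────────────────
8│♜ · · ♛ ♚ ♝ · ♜│8
7│· ♟ ♟ ♝ ♟ · ♟ ♟│7
6│♞ · · · · ♟ · ·│6
5│· · · ♟ ♘ · · ·│5
4│♕ · · · · · · ·│4
3│· · · · · · · ·│3
2│♙ ♙ ♙ ♙ · ♙ ♙ ♙│2
1│♖ · ♗ · · ♖ ♔ ·│1
  ─────────────────
  a b c d e f g h

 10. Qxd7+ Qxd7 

  a b c d e f g h
  ─────────────────
8│♜ · · · ♚ ♝ · ♜│8
7│· ♟ ♟ ♛ ♟ · ♟ ♟│7
6│♞ · · · · ♟ · ·│6
5│· · · ♟ ♘ · · ·│5
4│· · · · · · · ·│4
3│· · · · · · · ·│3
2│♙ ♙ ♙ ♙ · ♙ ♙ ♙│2
1│♖ · ♗ · · ♖ ♔ ·│1
  ─────────────────
  a b c d e f g h


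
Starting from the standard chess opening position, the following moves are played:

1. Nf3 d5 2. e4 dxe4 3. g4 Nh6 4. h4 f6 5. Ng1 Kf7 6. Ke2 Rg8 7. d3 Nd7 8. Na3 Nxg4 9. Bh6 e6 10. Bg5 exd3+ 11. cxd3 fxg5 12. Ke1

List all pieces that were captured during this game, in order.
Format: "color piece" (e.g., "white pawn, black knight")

Tracking captures:
  dxe4: captured white pawn
  Nxg4: captured white pawn
  exd3+: captured white pawn
  cxd3: captured black pawn
  fxg5: captured white bishop

white pawn, white pawn, white pawn, black pawn, white bishop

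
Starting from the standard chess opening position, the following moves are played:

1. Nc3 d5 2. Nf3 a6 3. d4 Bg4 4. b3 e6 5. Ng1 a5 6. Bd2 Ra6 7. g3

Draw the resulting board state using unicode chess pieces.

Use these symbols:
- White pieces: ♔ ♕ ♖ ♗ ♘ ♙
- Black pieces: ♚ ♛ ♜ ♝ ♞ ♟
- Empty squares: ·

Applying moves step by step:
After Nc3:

♜ ♞ ♝ ♛ ♚ ♝ ♞ ♜
♟ ♟ ♟ ♟ ♟ ♟ ♟ ♟
· · · · · · · ·
· · · · · · · ·
· · · · · · · ·
· · ♘ · · · · ·
♙ ♙ ♙ ♙ ♙ ♙ ♙ ♙
♖ · ♗ ♕ ♔ ♗ ♘ ♖


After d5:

♜ ♞ ♝ ♛ ♚ ♝ ♞ ♜
♟ ♟ ♟ · ♟ ♟ ♟ ♟
· · · · · · · ·
· · · ♟ · · · ·
· · · · · · · ·
· · ♘ · · · · ·
♙ ♙ ♙ ♙ ♙ ♙ ♙ ♙
♖ · ♗ ♕ ♔ ♗ ♘ ♖


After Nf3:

♜ ♞ ♝ ♛ ♚ ♝ ♞ ♜
♟ ♟ ♟ · ♟ ♟ ♟ ♟
· · · · · · · ·
· · · ♟ · · · ·
· · · · · · · ·
· · ♘ · · ♘ · ·
♙ ♙ ♙ ♙ ♙ ♙ ♙ ♙
♖ · ♗ ♕ ♔ ♗ · ♖


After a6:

♜ ♞ ♝ ♛ ♚ ♝ ♞ ♜
· ♟ ♟ · ♟ ♟ ♟ ♟
♟ · · · · · · ·
· · · ♟ · · · ·
· · · · · · · ·
· · ♘ · · ♘ · ·
♙ ♙ ♙ ♙ ♙ ♙ ♙ ♙
♖ · ♗ ♕ ♔ ♗ · ♖


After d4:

♜ ♞ ♝ ♛ ♚ ♝ ♞ ♜
· ♟ ♟ · ♟ ♟ ♟ ♟
♟ · · · · · · ·
· · · ♟ · · · ·
· · · ♙ · · · ·
· · ♘ · · ♘ · ·
♙ ♙ ♙ · ♙ ♙ ♙ ♙
♖ · ♗ ♕ ♔ ♗ · ♖


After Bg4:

♜ ♞ · ♛ ♚ ♝ ♞ ♜
· ♟ ♟ · ♟ ♟ ♟ ♟
♟ · · · · · · ·
· · · ♟ · · · ·
· · · ♙ · · ♝ ·
· · ♘ · · ♘ · ·
♙ ♙ ♙ · ♙ ♙ ♙ ♙
♖ · ♗ ♕ ♔ ♗ · ♖


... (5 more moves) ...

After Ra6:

· ♞ · ♛ ♚ ♝ ♞ ♜
· ♟ ♟ · · ♟ ♟ ♟
♜ · · · ♟ · · ·
♟ · · ♟ · · · ·
· · · ♙ · · ♝ ·
· ♙ ♘ · · · · ·
♙ · ♙ ♗ ♙ ♙ ♙ ♙
♖ · · ♕ ♔ ♗ ♘ ♖


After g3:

· ♞ · ♛ ♚ ♝ ♞ ♜
· ♟ ♟ · · ♟ ♟ ♟
♜ · · · ♟ · · ·
♟ · · ♟ · · · ·
· · · ♙ · · ♝ ·
· ♙ ♘ · · · ♙ ·
♙ · ♙ ♗ ♙ ♙ · ♙
♖ · · ♕ ♔ ♗ ♘ ♖



  a b c d e f g h
  ─────────────────
8│· ♞ · ♛ ♚ ♝ ♞ ♜│8
7│· ♟ ♟ · · ♟ ♟ ♟│7
6│♜ · · · ♟ · · ·│6
5│♟ · · ♟ · · · ·│5
4│· · · ♙ · · ♝ ·│4
3│· ♙ ♘ · · · ♙ ·│3
2│♙ · ♙ ♗ ♙ ♙ · ♙│2
1│♖ · · ♕ ♔ ♗ ♘ ♖│1
  ─────────────────
  a b c d e f g h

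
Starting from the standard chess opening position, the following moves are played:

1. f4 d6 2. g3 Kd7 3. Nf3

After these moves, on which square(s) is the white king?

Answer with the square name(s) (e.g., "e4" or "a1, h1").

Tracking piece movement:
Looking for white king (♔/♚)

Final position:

  a b c d e f g h
  ─────────────────
8│♜ ♞ ♝ ♛ · ♝ ♞ ♜│8
7│♟ ♟ ♟ ♚ ♟ ♟ ♟ ♟│7
6│· · · ♟ · · · ·│6
5│· · · · · · · ·│5
4│· · · · · ♙ · ·│4
3│· · · · · ♘ ♙ ·│3
2│♙ ♙ ♙ ♙ ♙ · · ♙│2
1│♖ ♘ ♗ ♕ ♔ ♗ · ♖│1
  ─────────────────
  a b c d e f g h


e1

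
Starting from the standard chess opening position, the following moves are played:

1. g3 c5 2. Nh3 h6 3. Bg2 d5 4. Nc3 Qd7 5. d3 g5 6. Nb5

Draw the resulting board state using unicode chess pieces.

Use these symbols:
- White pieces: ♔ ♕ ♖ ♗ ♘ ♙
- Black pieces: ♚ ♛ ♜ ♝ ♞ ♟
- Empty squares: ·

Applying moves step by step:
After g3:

♜ ♞ ♝ ♛ ♚ ♝ ♞ ♜
♟ ♟ ♟ ♟ ♟ ♟ ♟ ♟
· · · · · · · ·
· · · · · · · ·
· · · · · · · ·
· · · · · · ♙ ·
♙ ♙ ♙ ♙ ♙ ♙ · ♙
♖ ♘ ♗ ♕ ♔ ♗ ♘ ♖


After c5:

♜ ♞ ♝ ♛ ♚ ♝ ♞ ♜
♟ ♟ · ♟ ♟ ♟ ♟ ♟
· · · · · · · ·
· · ♟ · · · · ·
· · · · · · · ·
· · · · · · ♙ ·
♙ ♙ ♙ ♙ ♙ ♙ · ♙
♖ ♘ ♗ ♕ ♔ ♗ ♘ ♖


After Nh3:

♜ ♞ ♝ ♛ ♚ ♝ ♞ ♜
♟ ♟ · ♟ ♟ ♟ ♟ ♟
· · · · · · · ·
· · ♟ · · · · ·
· · · · · · · ·
· · · · · · ♙ ♘
♙ ♙ ♙ ♙ ♙ ♙ · ♙
♖ ♘ ♗ ♕ ♔ ♗ · ♖


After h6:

♜ ♞ ♝ ♛ ♚ ♝ ♞ ♜
♟ ♟ · ♟ ♟ ♟ ♟ ·
· · · · · · · ♟
· · ♟ · · · · ·
· · · · · · · ·
· · · · · · ♙ ♘
♙ ♙ ♙ ♙ ♙ ♙ · ♙
♖ ♘ ♗ ♕ ♔ ♗ · ♖


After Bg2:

♜ ♞ ♝ ♛ ♚ ♝ ♞ ♜
♟ ♟ · ♟ ♟ ♟ ♟ ·
· · · · · · · ♟
· · ♟ · · · · ·
· · · · · · · ·
· · · · · · ♙ ♘
♙ ♙ ♙ ♙ ♙ ♙ ♗ ♙
♖ ♘ ♗ ♕ ♔ · · ♖


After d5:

♜ ♞ ♝ ♛ ♚ ♝ ♞ ♜
♟ ♟ · · ♟ ♟ ♟ ·
· · · · · · · ♟
· · ♟ ♟ · · · ·
· · · · · · · ·
· · · · · · ♙ ♘
♙ ♙ ♙ ♙ ♙ ♙ ♗ ♙
♖ ♘ ♗ ♕ ♔ · · ♖


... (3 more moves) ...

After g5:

♜ ♞ ♝ · ♚ ♝ ♞ ♜
♟ ♟ · ♛ ♟ ♟ · ·
· · · · · · · ♟
· · ♟ ♟ · · ♟ ·
· · · · · · · ·
· · ♘ ♙ · · ♙ ♘
♙ ♙ ♙ · ♙ ♙ ♗ ♙
♖ · ♗ ♕ ♔ · · ♖


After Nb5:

♜ ♞ ♝ · ♚ ♝ ♞ ♜
♟ ♟ · ♛ ♟ ♟ · ·
· · · · · · · ♟
· ♘ ♟ ♟ · · ♟ ·
· · · · · · · ·
· · · ♙ · · ♙ ♘
♙ ♙ ♙ · ♙ ♙ ♗ ♙
♖ · ♗ ♕ ♔ · · ♖



  a b c d e f g h
  ─────────────────
8│♜ ♞ ♝ · ♚ ♝ ♞ ♜│8
7│♟ ♟ · ♛ ♟ ♟ · ·│7
6│· · · · · · · ♟│6
5│· ♘ ♟ ♟ · · ♟ ·│5
4│· · · · · · · ·│4
3│· · · ♙ · · ♙ ♘│3
2│♙ ♙ ♙ · ♙ ♙ ♗ ♙│2
1│♖ · ♗ ♕ ♔ · · ♖│1
  ─────────────────
  a b c d e f g h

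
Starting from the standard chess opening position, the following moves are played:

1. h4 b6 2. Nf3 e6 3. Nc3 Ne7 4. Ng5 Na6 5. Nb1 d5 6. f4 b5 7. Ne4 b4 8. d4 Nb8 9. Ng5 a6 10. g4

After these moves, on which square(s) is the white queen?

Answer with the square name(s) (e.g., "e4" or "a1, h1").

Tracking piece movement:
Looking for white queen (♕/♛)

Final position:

  a b c d e f g h
  ─────────────────
8│♜ ♞ ♝ ♛ ♚ ♝ · ♜│8
7│· · ♟ · ♞ ♟ ♟ ♟│7
6│♟ · · · ♟ · · ·│6
5│· · · ♟ · · ♘ ·│5
4│· ♟ · ♙ · ♙ ♙ ♙│4
3│· · · · · · · ·│3
2│♙ ♙ ♙ · ♙ · · ·│2
1│♖ ♘ ♗ ♕ ♔ ♗ · ♖│1
  ─────────────────
  a b c d e f g h


d1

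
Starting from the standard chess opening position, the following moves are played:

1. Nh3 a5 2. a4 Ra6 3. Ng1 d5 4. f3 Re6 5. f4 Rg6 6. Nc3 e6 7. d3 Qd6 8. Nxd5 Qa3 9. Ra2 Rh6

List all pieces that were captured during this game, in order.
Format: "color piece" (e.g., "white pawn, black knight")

Tracking captures:
  Nxd5: captured black pawn

black pawn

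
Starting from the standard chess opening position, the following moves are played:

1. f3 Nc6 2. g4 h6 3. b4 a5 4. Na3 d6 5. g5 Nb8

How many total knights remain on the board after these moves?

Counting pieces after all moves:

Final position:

  a b c d e f g h
  ─────────────────
8│♜ ♞ ♝ ♛ ♚ ♝ ♞ ♜│8
7│· ♟ ♟ · ♟ ♟ ♟ ·│7
6│· · · ♟ · · · ♟│6
5│♟ · · · · · ♙ ·│5
4│· ♙ · · · · · ·│4
3│♘ · · · · ♙ · ·│3
2│♙ · ♙ ♙ ♙ · · ♙│2
1│♖ · ♗ ♕ ♔ ♗ ♘ ♖│1
  ─────────────────
  a b c d e f g h


4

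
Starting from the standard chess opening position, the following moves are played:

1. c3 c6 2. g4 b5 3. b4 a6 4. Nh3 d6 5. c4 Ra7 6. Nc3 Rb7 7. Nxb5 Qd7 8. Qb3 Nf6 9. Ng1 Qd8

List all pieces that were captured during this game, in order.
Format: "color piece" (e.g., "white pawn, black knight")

Tracking captures:
  Nxb5: captured black pawn

black pawn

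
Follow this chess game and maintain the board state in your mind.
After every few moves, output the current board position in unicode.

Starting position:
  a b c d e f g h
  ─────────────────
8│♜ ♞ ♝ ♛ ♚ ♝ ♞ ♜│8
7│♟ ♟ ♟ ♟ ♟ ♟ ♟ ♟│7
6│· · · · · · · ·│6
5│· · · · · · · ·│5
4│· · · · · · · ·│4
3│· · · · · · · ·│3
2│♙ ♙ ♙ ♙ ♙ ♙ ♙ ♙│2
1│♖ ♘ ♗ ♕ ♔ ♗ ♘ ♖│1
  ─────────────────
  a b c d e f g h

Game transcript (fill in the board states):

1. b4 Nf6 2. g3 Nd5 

  a b c d e f g h
  ─────────────────
8│♜ ♞ ♝ ♛ ♚ ♝ · ♜│8
7│♟ ♟ ♟ ♟ ♟ ♟ ♟ ♟│7
6│· · · · · · · ·│6
5│· · · ♞ · · · ·│5
4│· ♙ · · · · · ·│4
3│· · · · · · ♙ ·│3
2│♙ · ♙ ♙ ♙ ♙ · ♙│2
1│♖ ♘ ♗ ♕ ♔ ♗ ♘ ♖│1
  ─────────────────
  a b c d e f g h

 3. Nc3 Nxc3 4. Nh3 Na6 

  a b c d e f g h
  ─────────────────
8│♜ · ♝ ♛ ♚ ♝ · ♜│8
7│♟ ♟ ♟ ♟ ♟ ♟ ♟ ♟│7
6│♞ · · · · · · ·│6
5│· · · · · · · ·│5
4│· ♙ · · · · · ·│4
3│· · ♞ · · · ♙ ♘│3
2│♙ · ♙ ♙ ♙ ♙ · ♙│2
1│♖ · ♗ ♕ ♔ ♗ · ♖│1
  ─────────────────
  a b c d e f g h

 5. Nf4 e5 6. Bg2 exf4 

  a b c d e f g h
  ─────────────────
8│♜ · ♝ ♛ ♚ ♝ · ♜│8
7│♟ ♟ ♟ ♟ · ♟ ♟ ♟│7
6│♞ · · · · · · ·│6
5│· · · · · · · ·│5
4│· ♙ · · · ♟ · ·│4
3│· · ♞ · · · ♙ ·│3
2│♙ · ♙ ♙ ♙ ♙ ♗ ♙│2
1│♖ · ♗ ♕ ♔ · · ♖│1
  ─────────────────
  a b c d e f g h

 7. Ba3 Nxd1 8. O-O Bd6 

  a b c d e f g h
  ─────────────────
8│♜ · ♝ ♛ ♚ · · ♜│8
7│♟ ♟ ♟ ♟ · ♟ ♟ ♟│7
6│♞ · · ♝ · · · ·│6
5│· · · · · · · ·│5
4│· ♙ · · · ♟ · ·│4
3│♗ · · · · · ♙ ·│3
2│♙ · ♙ ♙ ♙ ♙ ♗ ♙│2
1│♖ · · ♞ · ♖ ♔ ·│1
  ─────────────────
  a b c d e f g h



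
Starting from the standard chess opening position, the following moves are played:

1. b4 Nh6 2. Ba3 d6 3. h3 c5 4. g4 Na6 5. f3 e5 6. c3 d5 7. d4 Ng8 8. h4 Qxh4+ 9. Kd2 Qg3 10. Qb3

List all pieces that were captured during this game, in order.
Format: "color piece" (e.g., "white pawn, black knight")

Tracking captures:
  Qxh4+: captured white pawn

white pawn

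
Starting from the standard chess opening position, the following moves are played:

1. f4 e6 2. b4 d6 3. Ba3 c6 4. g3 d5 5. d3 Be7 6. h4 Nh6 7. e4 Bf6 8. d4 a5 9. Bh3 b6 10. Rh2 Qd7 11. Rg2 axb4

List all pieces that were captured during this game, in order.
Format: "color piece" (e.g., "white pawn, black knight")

Tracking captures:
  axb4: captured white pawn

white pawn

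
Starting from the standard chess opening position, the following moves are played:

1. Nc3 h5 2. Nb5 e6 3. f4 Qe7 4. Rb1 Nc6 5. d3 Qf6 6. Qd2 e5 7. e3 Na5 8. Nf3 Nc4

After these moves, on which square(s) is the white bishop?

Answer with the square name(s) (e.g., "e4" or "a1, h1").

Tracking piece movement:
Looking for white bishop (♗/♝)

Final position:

  a b c d e f g h
  ─────────────────
8│♜ · ♝ · ♚ ♝ ♞ ♜│8
7│♟ ♟ ♟ ♟ · ♟ ♟ ·│7
6│· · · · · ♛ · ·│6
5│· ♘ · · ♟ · · ♟│5
4│· · ♞ · · ♙ · ·│4
3│· · · ♙ ♙ ♘ · ·│3
2│♙ ♙ ♙ ♕ · · ♙ ♙│2
1│· ♖ ♗ · ♔ ♗ · ♖│1
  ─────────────────
  a b c d e f g h


c1, f1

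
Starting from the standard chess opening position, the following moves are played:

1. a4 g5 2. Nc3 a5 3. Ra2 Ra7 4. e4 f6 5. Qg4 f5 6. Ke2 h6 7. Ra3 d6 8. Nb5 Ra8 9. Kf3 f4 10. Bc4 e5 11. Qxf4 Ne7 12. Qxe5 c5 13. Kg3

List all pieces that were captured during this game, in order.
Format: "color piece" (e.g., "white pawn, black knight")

Tracking captures:
  Qxf4: captured black pawn
  Qxe5: captured black pawn

black pawn, black pawn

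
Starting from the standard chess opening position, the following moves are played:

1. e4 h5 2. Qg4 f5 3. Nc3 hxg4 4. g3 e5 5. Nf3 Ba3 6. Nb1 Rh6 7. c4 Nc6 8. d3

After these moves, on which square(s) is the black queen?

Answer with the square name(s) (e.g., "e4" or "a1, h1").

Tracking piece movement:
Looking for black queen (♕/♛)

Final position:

  a b c d e f g h
  ─────────────────
8│♜ · ♝ ♛ ♚ · ♞ ·│8
7│♟ ♟ ♟ ♟ · · ♟ ·│7
6│· · ♞ · · · · ♜│6
5│· · · · ♟ ♟ · ·│5
4│· · ♙ · ♙ · ♟ ·│4
3│♝ · · ♙ · ♘ ♙ ·│3
2│♙ ♙ · · · ♙ · ♙│2
1│♖ ♘ ♗ · ♔ ♗ · ♖│1
  ─────────────────
  a b c d e f g h


d8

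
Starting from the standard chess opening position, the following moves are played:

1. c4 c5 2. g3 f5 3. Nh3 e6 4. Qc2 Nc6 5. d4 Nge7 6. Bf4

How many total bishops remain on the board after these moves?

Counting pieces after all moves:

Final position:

  a b c d e f g h
  ─────────────────
8│♜ · ♝ ♛ ♚ ♝ · ♜│8
7│♟ ♟ · ♟ ♞ · ♟ ♟│7
6│· · ♞ · ♟ · · ·│6
5│· · ♟ · · ♟ · ·│5
4│· · ♙ ♙ · ♗ · ·│4
3│· · · · · · ♙ ♘│3
2│♙ ♙ ♕ · ♙ ♙ · ♙│2
1│♖ ♘ · · ♔ ♗ · ♖│1
  ─────────────────
  a b c d e f g h


4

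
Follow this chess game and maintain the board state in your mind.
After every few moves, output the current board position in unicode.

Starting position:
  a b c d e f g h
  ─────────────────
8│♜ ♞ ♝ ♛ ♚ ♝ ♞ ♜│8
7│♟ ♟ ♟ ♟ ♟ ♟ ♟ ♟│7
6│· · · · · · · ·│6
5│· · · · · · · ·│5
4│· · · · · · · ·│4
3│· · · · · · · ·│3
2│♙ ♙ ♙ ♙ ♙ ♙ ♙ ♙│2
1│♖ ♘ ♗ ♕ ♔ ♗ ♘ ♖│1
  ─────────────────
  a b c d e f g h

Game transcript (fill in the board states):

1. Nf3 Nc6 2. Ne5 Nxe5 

  a b c d e f g h
  ─────────────────
8│♜ · ♝ ♛ ♚ ♝ ♞ ♜│8
7│♟ ♟ ♟ ♟ ♟ ♟ ♟ ♟│7
6│· · · · · · · ·│6
5│· · · · ♞ · · ·│5
4│· · · · · · · ·│4
3│· · · · · · · ·│3
2│♙ ♙ ♙ ♙ ♙ ♙ ♙ ♙│2
1│♖ ♘ ♗ ♕ ♔ ♗ · ♖│1
  ─────────────────
  a b c d e f g h

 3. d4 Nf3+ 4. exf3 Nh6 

  a b c d e f g h
  ─────────────────
8│♜ · ♝ ♛ ♚ ♝ · ♜│8
7│♟ ♟ ♟ ♟ ♟ ♟ ♟ ♟│7
6│· · · · · · · ♞│6
5│· · · · · · · ·│5
4│· · · ♙ · · · ·│4
3│· · · · · ♙ · ·│3
2│♙ ♙ ♙ · · ♙ ♙ ♙│2
1│♖ ♘ ♗ ♕ ♔ ♗ · ♖│1
  ─────────────────
  a b c d e f g h

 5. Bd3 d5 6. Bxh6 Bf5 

  a b c d e f g h
  ─────────────────
8│♜ · · ♛ ♚ ♝ · ♜│8
7│♟ ♟ ♟ · ♟ ♟ ♟ ♟│7
6│· · · · · · · ♗│6
5│· · · ♟ · ♝ · ·│5
4│· · · ♙ · · · ·│4
3│· · · ♗ · ♙ · ·│3
2│♙ ♙ ♙ · · ♙ ♙ ♙│2
1│♖ ♘ · ♕ ♔ · · ♖│1
  ─────────────────
  a b c d e f g h

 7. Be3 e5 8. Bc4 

  a b c d e f g h
  ─────────────────
8│♜ · · ♛ ♚ ♝ · ♜│8
7│♟ ♟ ♟ · · ♟ ♟ ♟│7
6│· · · · · · · ·│6
5│· · · ♟ ♟ ♝ · ·│5
4│· · ♗ ♙ · · · ·│4
3│· · · · ♗ ♙ · ·│3
2│♙ ♙ ♙ · · ♙ ♙ ♙│2
1│♖ ♘ · ♕ ♔ · · ♖│1
  ─────────────────
  a b c d e f g h


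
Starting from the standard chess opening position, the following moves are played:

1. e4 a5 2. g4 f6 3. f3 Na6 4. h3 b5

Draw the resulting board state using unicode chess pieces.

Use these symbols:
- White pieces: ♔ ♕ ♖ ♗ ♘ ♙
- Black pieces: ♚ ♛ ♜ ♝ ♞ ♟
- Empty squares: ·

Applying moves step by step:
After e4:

♜ ♞ ♝ ♛ ♚ ♝ ♞ ♜
♟ ♟ ♟ ♟ ♟ ♟ ♟ ♟
· · · · · · · ·
· · · · · · · ·
· · · · ♙ · · ·
· · · · · · · ·
♙ ♙ ♙ ♙ · ♙ ♙ ♙
♖ ♘ ♗ ♕ ♔ ♗ ♘ ♖


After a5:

♜ ♞ ♝ ♛ ♚ ♝ ♞ ♜
· ♟ ♟ ♟ ♟ ♟ ♟ ♟
· · · · · · · ·
♟ · · · · · · ·
· · · · ♙ · · ·
· · · · · · · ·
♙ ♙ ♙ ♙ · ♙ ♙ ♙
♖ ♘ ♗ ♕ ♔ ♗ ♘ ♖


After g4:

♜ ♞ ♝ ♛ ♚ ♝ ♞ ♜
· ♟ ♟ ♟ ♟ ♟ ♟ ♟
· · · · · · · ·
♟ · · · · · · ·
· · · · ♙ · ♙ ·
· · · · · · · ·
♙ ♙ ♙ ♙ · ♙ · ♙
♖ ♘ ♗ ♕ ♔ ♗ ♘ ♖


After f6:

♜ ♞ ♝ ♛ ♚ ♝ ♞ ♜
· ♟ ♟ ♟ ♟ · ♟ ♟
· · · · · ♟ · ·
♟ · · · · · · ·
· · · · ♙ · ♙ ·
· · · · · · · ·
♙ ♙ ♙ ♙ · ♙ · ♙
♖ ♘ ♗ ♕ ♔ ♗ ♘ ♖


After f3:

♜ ♞ ♝ ♛ ♚ ♝ ♞ ♜
· ♟ ♟ ♟ ♟ · ♟ ♟
· · · · · ♟ · ·
♟ · · · · · · ·
· · · · ♙ · ♙ ·
· · · · · ♙ · ·
♙ ♙ ♙ ♙ · · · ♙
♖ ♘ ♗ ♕ ♔ ♗ ♘ ♖


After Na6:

♜ · ♝ ♛ ♚ ♝ ♞ ♜
· ♟ ♟ ♟ ♟ · ♟ ♟
♞ · · · · ♟ · ·
♟ · · · · · · ·
· · · · ♙ · ♙ ·
· · · · · ♙ · ·
♙ ♙ ♙ ♙ · · · ♙
♖ ♘ ♗ ♕ ♔ ♗ ♘ ♖


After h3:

♜ · ♝ ♛ ♚ ♝ ♞ ♜
· ♟ ♟ ♟ ♟ · ♟ ♟
♞ · · · · ♟ · ·
♟ · · · · · · ·
· · · · ♙ · ♙ ·
· · · · · ♙ · ♙
♙ ♙ ♙ ♙ · · · ·
♖ ♘ ♗ ♕ ♔ ♗ ♘ ♖


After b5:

♜ · ♝ ♛ ♚ ♝ ♞ ♜
· · ♟ ♟ ♟ · ♟ ♟
♞ · · · · ♟ · ·
♟ ♟ · · · · · ·
· · · · ♙ · ♙ ·
· · · · · ♙ · ♙
♙ ♙ ♙ ♙ · · · ·
♖ ♘ ♗ ♕ ♔ ♗ ♘ ♖



  a b c d e f g h
  ─────────────────
8│♜ · ♝ ♛ ♚ ♝ ♞ ♜│8
7│· · ♟ ♟ ♟ · ♟ ♟│7
6│♞ · · · · ♟ · ·│6
5│♟ ♟ · · · · · ·│5
4│· · · · ♙ · ♙ ·│4
3│· · · · · ♙ · ♙│3
2│♙ ♙ ♙ ♙ · · · ·│2
1│♖ ♘ ♗ ♕ ♔ ♗ ♘ ♖│1
  ─────────────────
  a b c d e f g h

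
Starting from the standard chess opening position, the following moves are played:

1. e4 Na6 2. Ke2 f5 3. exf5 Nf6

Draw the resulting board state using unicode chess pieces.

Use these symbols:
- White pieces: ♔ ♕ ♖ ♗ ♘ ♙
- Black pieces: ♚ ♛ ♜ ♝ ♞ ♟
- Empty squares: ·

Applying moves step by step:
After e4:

♜ ♞ ♝ ♛ ♚ ♝ ♞ ♜
♟ ♟ ♟ ♟ ♟ ♟ ♟ ♟
· · · · · · · ·
· · · · · · · ·
· · · · ♙ · · ·
· · · · · · · ·
♙ ♙ ♙ ♙ · ♙ ♙ ♙
♖ ♘ ♗ ♕ ♔ ♗ ♘ ♖


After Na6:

♜ · ♝ ♛ ♚ ♝ ♞ ♜
♟ ♟ ♟ ♟ ♟ ♟ ♟ ♟
♞ · · · · · · ·
· · · · · · · ·
· · · · ♙ · · ·
· · · · · · · ·
♙ ♙ ♙ ♙ · ♙ ♙ ♙
♖ ♘ ♗ ♕ ♔ ♗ ♘ ♖


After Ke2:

♜ · ♝ ♛ ♚ ♝ ♞ ♜
♟ ♟ ♟ ♟ ♟ ♟ ♟ ♟
♞ · · · · · · ·
· · · · · · · ·
· · · · ♙ · · ·
· · · · · · · ·
♙ ♙ ♙ ♙ ♔ ♙ ♙ ♙
♖ ♘ ♗ ♕ · ♗ ♘ ♖


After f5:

♜ · ♝ ♛ ♚ ♝ ♞ ♜
♟ ♟ ♟ ♟ ♟ · ♟ ♟
♞ · · · · · · ·
· · · · · ♟ · ·
· · · · ♙ · · ·
· · · · · · · ·
♙ ♙ ♙ ♙ ♔ ♙ ♙ ♙
♖ ♘ ♗ ♕ · ♗ ♘ ♖


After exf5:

♜ · ♝ ♛ ♚ ♝ ♞ ♜
♟ ♟ ♟ ♟ ♟ · ♟ ♟
♞ · · · · · · ·
· · · · · ♙ · ·
· · · · · · · ·
· · · · · · · ·
♙ ♙ ♙ ♙ ♔ ♙ ♙ ♙
♖ ♘ ♗ ♕ · ♗ ♘ ♖


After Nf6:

♜ · ♝ ♛ ♚ ♝ · ♜
♟ ♟ ♟ ♟ ♟ · ♟ ♟
♞ · · · · ♞ · ·
· · · · · ♙ · ·
· · · · · · · ·
· · · · · · · ·
♙ ♙ ♙ ♙ ♔ ♙ ♙ ♙
♖ ♘ ♗ ♕ · ♗ ♘ ♖



  a b c d e f g h
  ─────────────────
8│♜ · ♝ ♛ ♚ ♝ · ♜│8
7│♟ ♟ ♟ ♟ ♟ · ♟ ♟│7
6│♞ · · · · ♞ · ·│6
5│· · · · · ♙ · ·│5
4│· · · · · · · ·│4
3│· · · · · · · ·│3
2│♙ ♙ ♙ ♙ ♔ ♙ ♙ ♙│2
1│♖ ♘ ♗ ♕ · ♗ ♘ ♖│1
  ─────────────────
  a b c d e f g h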